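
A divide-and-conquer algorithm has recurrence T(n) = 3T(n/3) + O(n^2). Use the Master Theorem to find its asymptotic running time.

Master Theorem for T(n) = 3T(n/3) + O(n^2):

a = 3, b = 3, c = 2
log_b(a) = log_3(3) = 1.0000

Case 3: c = 2 > log_3(3) = 1.0000
T(n) = O(n^2) = O(n^2)

For T(n) = 3T(n/3) + O(n^2): log_3(3) = 1.0000. This is Case 3 of the Master Theorem (c > log_b(a), work dominated by root), giving O(n^2).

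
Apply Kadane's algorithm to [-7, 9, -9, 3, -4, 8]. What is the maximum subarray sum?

Using Kadane's algorithm on [-7, 9, -9, 3, -4, 8]:

Scanning through the array:
Position 1 (value 9): max_ending_here = 9, max_so_far = 9
Position 2 (value -9): max_ending_here = 0, max_so_far = 9
Position 3 (value 3): max_ending_here = 3, max_so_far = 9
Position 4 (value -4): max_ending_here = -1, max_so_far = 9
Position 5 (value 8): max_ending_here = 8, max_so_far = 9

Maximum subarray: [9]
Maximum sum: 9

The maximum subarray is [9] with sum 9. This subarray runs from index 1 to index 1.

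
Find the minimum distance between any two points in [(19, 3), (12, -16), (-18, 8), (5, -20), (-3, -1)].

Computing all pairwise distances among 5 points:

d((19, 3), (12, -16)) = 20.2485
d((19, 3), (-18, 8)) = 37.3363
d((19, 3), (5, -20)) = 26.9258
d((19, 3), (-3, -1)) = 22.3607
d((12, -16), (-18, 8)) = 38.4187
d((12, -16), (5, -20)) = 8.0623 <-- minimum
d((12, -16), (-3, -1)) = 21.2132
d((-18, 8), (5, -20)) = 36.2353
d((-18, 8), (-3, -1)) = 17.4929
d((5, -20), (-3, -1)) = 20.6155

Closest pair: (12, -16) and (5, -20) with distance 8.0623

The closest pair is (12, -16) and (5, -20) with Euclidean distance 8.0623. For 5 points, brute-force pairwise comparison is shown above. For large n, the divide-and-conquer algorithm (sort by x, recurse on halves, check the dividing strip) achieves O(n log n).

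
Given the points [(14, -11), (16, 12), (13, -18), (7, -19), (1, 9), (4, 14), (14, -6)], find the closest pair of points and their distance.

Computing all pairwise distances among 7 points:

d((14, -11), (16, 12)) = 23.0868
d((14, -11), (13, -18)) = 7.0711
d((14, -11), (7, -19)) = 10.6301
d((14, -11), (1, 9)) = 23.8537
d((14, -11), (4, 14)) = 26.9258
d((14, -11), (14, -6)) = 5.0 <-- minimum
d((16, 12), (13, -18)) = 30.1496
d((16, 12), (7, -19)) = 32.28
d((16, 12), (1, 9)) = 15.2971
d((16, 12), (4, 14)) = 12.1655
d((16, 12), (14, -6)) = 18.1108
d((13, -18), (7, -19)) = 6.0828
d((13, -18), (1, 9)) = 29.5466
d((13, -18), (4, 14)) = 33.2415
d((13, -18), (14, -6)) = 12.0416
d((7, -19), (1, 9)) = 28.6356
d((7, -19), (4, 14)) = 33.1361
d((7, -19), (14, -6)) = 14.7648
d((1, 9), (4, 14)) = 5.831
d((1, 9), (14, -6)) = 19.8494
d((4, 14), (14, -6)) = 22.3607

Closest pair: (14, -11) and (14, -6) with distance 5.0

The closest pair is (14, -11) and (14, -6) with Euclidean distance 5.0. For 7 points, brute-force pairwise comparison is shown above. For large n, the divide-and-conquer algorithm (sort by x, recurse on halves, check the dividing strip) achieves O(n log n).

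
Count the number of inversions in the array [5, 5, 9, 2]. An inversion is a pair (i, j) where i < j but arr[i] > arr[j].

Finding inversions in [5, 5, 9, 2]:

(0, 3): arr[0]=5 > arr[3]=2
(1, 3): arr[1]=5 > arr[3]=2
(2, 3): arr[2]=9 > arr[3]=2

Total inversions: 3

The array has 3 inversion(s): (0,3), (1,3), (2,3). Each pair (i,j) satisfies i < j and arr[i] > arr[j].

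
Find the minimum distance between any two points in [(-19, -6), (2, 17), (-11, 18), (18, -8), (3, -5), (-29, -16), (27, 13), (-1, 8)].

Computing all pairwise distances among 8 points:

d((-19, -6), (2, 17)) = 31.1448
d((-19, -6), (-11, 18)) = 25.2982
d((-19, -6), (18, -8)) = 37.054
d((-19, -6), (3, -5)) = 22.0227
d((-19, -6), (-29, -16)) = 14.1421
d((-19, -6), (27, 13)) = 49.7695
d((-19, -6), (-1, 8)) = 22.8035
d((2, 17), (-11, 18)) = 13.0384
d((2, 17), (18, -8)) = 29.6816
d((2, 17), (3, -5)) = 22.0227
d((2, 17), (-29, -16)) = 45.2769
d((2, 17), (27, 13)) = 25.318
d((2, 17), (-1, 8)) = 9.4868 <-- minimum
d((-11, 18), (18, -8)) = 38.9487
d((-11, 18), (3, -5)) = 26.9258
d((-11, 18), (-29, -16)) = 38.4708
d((-11, 18), (27, 13)) = 38.3275
d((-11, 18), (-1, 8)) = 14.1421
d((18, -8), (3, -5)) = 15.2971
d((18, -8), (-29, -16)) = 47.676
d((18, -8), (27, 13)) = 22.8473
d((18, -8), (-1, 8)) = 24.8395
d((3, -5), (-29, -16)) = 33.8378
d((3, -5), (27, 13)) = 30.0
d((3, -5), (-1, 8)) = 13.6015
d((-29, -16), (27, 13)) = 63.0635
d((-29, -16), (-1, 8)) = 36.8782
d((27, 13), (-1, 8)) = 28.4429

Closest pair: (2, 17) and (-1, 8) with distance 9.4868

The closest pair is (2, 17) and (-1, 8) with Euclidean distance 9.4868. For 8 points, brute-force pairwise comparison is shown above. For large n, the divide-and-conquer algorithm (sort by x, recurse on halves, check the dividing strip) achieves O(n log n).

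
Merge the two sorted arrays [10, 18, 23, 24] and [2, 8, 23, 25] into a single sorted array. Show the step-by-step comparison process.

Merging process:

Compare 10 vs 2: take 2 from right. Merged: [2]
Compare 10 vs 8: take 8 from right. Merged: [2, 8]
Compare 10 vs 23: take 10 from left. Merged: [2, 8, 10]
Compare 18 vs 23: take 18 from left. Merged: [2, 8, 10, 18]
Compare 23 vs 23: take 23 from left. Merged: [2, 8, 10, 18, 23]
Compare 24 vs 23: take 23 from right. Merged: [2, 8, 10, 18, 23, 23]
Compare 24 vs 25: take 24 from left. Merged: [2, 8, 10, 18, 23, 23, 24]
Append remaining from right: [25]. Merged: [2, 8, 10, 18, 23, 23, 24, 25]

Final merged array: [2, 8, 10, 18, 23, 23, 24, 25]
Total comparisons: 7

The merged array is [2, 8, 10, 18, 23, 23, 24, 25], requiring 7 comparisons. The merge step runs in O(n) time where n is the total number of elements.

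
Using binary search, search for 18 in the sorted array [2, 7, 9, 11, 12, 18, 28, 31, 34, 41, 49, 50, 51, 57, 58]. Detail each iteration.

Binary search for 18 in [2, 7, 9, 11, 12, 18, 28, 31, 34, 41, 49, 50, 51, 57, 58]:

lo=0, hi=14, mid=7, arr[mid]=31 -> 31 > 18, search left half
lo=0, hi=6, mid=3, arr[mid]=11 -> 11 < 18, search right half
lo=4, hi=6, mid=5, arr[mid]=18 -> Found target at index 5!

Binary search finds 18 at index 5 after 3 comparisons. The search repeatedly halves the search space by comparing with the middle element.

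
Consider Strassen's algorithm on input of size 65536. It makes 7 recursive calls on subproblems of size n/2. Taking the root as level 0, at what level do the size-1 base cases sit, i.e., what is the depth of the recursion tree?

For divide and conquer with division factor 2:

Problem sizes at each level:
Level 0: 65536
Level 1: 32768
Level 2: 16384
Level 3: 8192
Level 4: 4096
Level 5: 2048
Level 6: 1024
Level 7: 512
Level 8: 256
Level 9: 128
Level 10: 64
Level 11: 32
Level 12: 16
Level 13: 8
Level 14: 4
Level 15: 2
Level 16: 1

The root is level 0 and the size-1 base case is level 16 (the tree spans levels 0 through 16, i.e. 17 levels counting the root), so the depth is the number of divisions: log_2(65536) = 16

The recursion tree depth is log_2(65536) = 16. At each level, the problem size is divided by 2, so it takes 16 divisions to reduce to a base case of size 1. The algorithm makes 7 recursive calls at each level.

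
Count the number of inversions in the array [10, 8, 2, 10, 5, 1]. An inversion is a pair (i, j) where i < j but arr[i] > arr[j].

Finding inversions in [10, 8, 2, 10, 5, 1]:

(0, 1): arr[0]=10 > arr[1]=8
(0, 2): arr[0]=10 > arr[2]=2
(0, 4): arr[0]=10 > arr[4]=5
(0, 5): arr[0]=10 > arr[5]=1
(1, 2): arr[1]=8 > arr[2]=2
(1, 4): arr[1]=8 > arr[4]=5
(1, 5): arr[1]=8 > arr[5]=1
(2, 5): arr[2]=2 > arr[5]=1
(3, 4): arr[3]=10 > arr[4]=5
(3, 5): arr[3]=10 > arr[5]=1
(4, 5): arr[4]=5 > arr[5]=1

Total inversions: 11

The array has 11 inversion(s): (0,1), (0,2), (0,4), (0,5), (1,2), (1,4), (1,5), (2,5), (3,4), (3,5), (4,5). Each pair (i,j) satisfies i < j and arr[i] > arr[j].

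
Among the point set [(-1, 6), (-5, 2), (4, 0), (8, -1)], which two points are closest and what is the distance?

Computing all pairwise distances among 4 points:

d((-1, 6), (-5, 2)) = 5.6569
d((-1, 6), (4, 0)) = 7.8102
d((-1, 6), (8, -1)) = 11.4018
d((-5, 2), (4, 0)) = 9.2195
d((-5, 2), (8, -1)) = 13.3417
d((4, 0), (8, -1)) = 4.1231 <-- minimum

Closest pair: (4, 0) and (8, -1) with distance 4.1231

The closest pair is (4, 0) and (8, -1) with Euclidean distance 4.1231. For 4 points, brute-force pairwise comparison is shown above. For large n, the divide-and-conquer algorithm (sort by x, recurse on halves, check the dividing strip) achieves O(n log n).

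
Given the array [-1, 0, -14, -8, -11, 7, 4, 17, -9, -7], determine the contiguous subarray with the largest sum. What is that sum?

Using Kadane's algorithm on [-1, 0, -14, -8, -11, 7, 4, 17, -9, -7]:

Scanning through the array:
Position 1 (value 0): max_ending_here = 0, max_so_far = 0
Position 2 (value -14): max_ending_here = -14, max_so_far = 0
Position 3 (value -8): max_ending_here = -8, max_so_far = 0
Position 4 (value -11): max_ending_here = -11, max_so_far = 0
Position 5 (value 7): max_ending_here = 7, max_so_far = 7
Position 6 (value 4): max_ending_here = 11, max_so_far = 11
Position 7 (value 17): max_ending_here = 28, max_so_far = 28
Position 8 (value -9): max_ending_here = 19, max_so_far = 28
Position 9 (value -7): max_ending_here = 12, max_so_far = 28

Maximum subarray: [7, 4, 17]
Maximum sum: 28

The maximum subarray is [7, 4, 17] with sum 28. This subarray runs from index 5 to index 7.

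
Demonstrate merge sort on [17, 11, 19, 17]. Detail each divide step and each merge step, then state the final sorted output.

Merge sort trace:

Split: [17, 11, 19, 17] -> [17, 11] and [19, 17]
  Split: [17, 11] -> [17] and [11]
  Merge: [17] + [11] -> [11, 17]
  Split: [19, 17] -> [19] and [17]
  Merge: [19] + [17] -> [17, 19]
Merge: [11, 17] + [17, 19] -> [11, 17, 17, 19]

Final sorted array: [11, 17, 17, 19]

The merge sort proceeds by recursively splitting the array and merging sorted halves.
After all merges, the sorted array is [11, 17, 17, 19].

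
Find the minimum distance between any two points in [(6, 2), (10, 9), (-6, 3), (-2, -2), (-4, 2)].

Computing all pairwise distances among 5 points:

d((6, 2), (10, 9)) = 8.0623
d((6, 2), (-6, 3)) = 12.0416
d((6, 2), (-2, -2)) = 8.9443
d((6, 2), (-4, 2)) = 10.0
d((10, 9), (-6, 3)) = 17.088
d((10, 9), (-2, -2)) = 16.2788
d((10, 9), (-4, 2)) = 15.6525
d((-6, 3), (-2, -2)) = 6.4031
d((-6, 3), (-4, 2)) = 2.2361 <-- minimum
d((-2, -2), (-4, 2)) = 4.4721

Closest pair: (-6, 3) and (-4, 2) with distance 2.2361

The closest pair is (-6, 3) and (-4, 2) with Euclidean distance 2.2361. For 5 points, brute-force pairwise comparison is shown above. For large n, the divide-and-conquer algorithm (sort by x, recurse on halves, check the dividing strip) achieves O(n log n).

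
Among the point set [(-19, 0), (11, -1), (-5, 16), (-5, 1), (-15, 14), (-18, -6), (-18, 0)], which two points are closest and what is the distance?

Computing all pairwise distances among 7 points:

d((-19, 0), (11, -1)) = 30.0167
d((-19, 0), (-5, 16)) = 21.2603
d((-19, 0), (-5, 1)) = 14.0357
d((-19, 0), (-15, 14)) = 14.5602
d((-19, 0), (-18, -6)) = 6.0828
d((-19, 0), (-18, 0)) = 1.0 <-- minimum
d((11, -1), (-5, 16)) = 23.3452
d((11, -1), (-5, 1)) = 16.1245
d((11, -1), (-15, 14)) = 30.0167
d((11, -1), (-18, -6)) = 29.4279
d((11, -1), (-18, 0)) = 29.0172
d((-5, 16), (-5, 1)) = 15.0
d((-5, 16), (-15, 14)) = 10.198
d((-5, 16), (-18, -6)) = 25.5539
d((-5, 16), (-18, 0)) = 20.6155
d((-5, 1), (-15, 14)) = 16.4012
d((-5, 1), (-18, -6)) = 14.7648
d((-5, 1), (-18, 0)) = 13.0384
d((-15, 14), (-18, -6)) = 20.2237
d((-15, 14), (-18, 0)) = 14.3178
d((-18, -6), (-18, 0)) = 6.0

Closest pair: (-19, 0) and (-18, 0) with distance 1.0

The closest pair is (-19, 0) and (-18, 0) with Euclidean distance 1.0. For 7 points, brute-force pairwise comparison is shown above. For large n, the divide-and-conquer algorithm (sort by x, recurse on halves, check the dividing strip) achieves O(n log n).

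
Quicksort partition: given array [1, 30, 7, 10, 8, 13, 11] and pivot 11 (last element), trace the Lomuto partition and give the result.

Lomuto partition with pivot = 11:

Initial array: [1, 30, 7, 10, 8, 13, 11]

arr[0]=1 <= 11: swap with position 0, array becomes [1, 30, 7, 10, 8, 13, 11]
arr[1]=30 > 11: no swap
arr[2]=7 <= 11: swap with position 1, array becomes [1, 7, 30, 10, 8, 13, 11]
arr[3]=10 <= 11: swap with position 2, array becomes [1, 7, 10, 30, 8, 13, 11]
arr[4]=8 <= 11: swap with position 3, array becomes [1, 7, 10, 8, 30, 13, 11]
arr[5]=13 > 11: no swap

Place pivot at position 4: [1, 7, 10, 8, 11, 13, 30]
Pivot position: 4

After partitioning with pivot 11, the array becomes [1, 7, 10, 8, 11, 13, 30]. The pivot is placed at index 4. All elements to the left of the pivot are <= 11, and all elements to the right are > 11.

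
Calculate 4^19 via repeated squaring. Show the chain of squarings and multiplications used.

Computing 4^19 by squaring (build up from 4^1; each line after the first costs one multiplication):

4^1 = 4
4^2 = (4^1)^2 = 4^2 = 16
4^4 = (4^2)^2 = 16^2 = 256
4^8 = (4^4)^2 = 256^2 = 65536
4^9 = 4 * 4^8 = 4 * 65536 = 262144
4^18 = (4^9)^2 = 262144^2 = 68719476736
4^19 = 4 * 4^18 = 4 * 68719476736 = 274877906944

Result: 274877906944
Multiplications needed: 6 (6 lines after 4^1)

4^19 = 274877906944. Using exponentiation by squaring, this requires 6 multiplications. The key idea: if the exponent is even, square the half-power; if odd, multiply by the base once.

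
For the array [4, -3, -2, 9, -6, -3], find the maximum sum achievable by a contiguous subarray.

Using Kadane's algorithm on [4, -3, -2, 9, -6, -3]:

Scanning through the array:
Position 1 (value -3): max_ending_here = 1, max_so_far = 4
Position 2 (value -2): max_ending_here = -1, max_so_far = 4
Position 3 (value 9): max_ending_here = 9, max_so_far = 9
Position 4 (value -6): max_ending_here = 3, max_so_far = 9
Position 5 (value -3): max_ending_here = 0, max_so_far = 9

Maximum subarray: [9]
Maximum sum: 9

The maximum subarray is [9] with sum 9. This subarray runs from index 3 to index 3.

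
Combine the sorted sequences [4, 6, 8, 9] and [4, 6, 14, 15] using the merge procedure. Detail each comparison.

Merging process:

Compare 4 vs 4: take 4 from left. Merged: [4]
Compare 6 vs 4: take 4 from right. Merged: [4, 4]
Compare 6 vs 6: take 6 from left. Merged: [4, 4, 6]
Compare 8 vs 6: take 6 from right. Merged: [4, 4, 6, 6]
Compare 8 vs 14: take 8 from left. Merged: [4, 4, 6, 6, 8]
Compare 9 vs 14: take 9 from left. Merged: [4, 4, 6, 6, 8, 9]
Append remaining from right: [14, 15]. Merged: [4, 4, 6, 6, 8, 9, 14, 15]

Final merged array: [4, 4, 6, 6, 8, 9, 14, 15]
Total comparisons: 6

The merged array is [4, 4, 6, 6, 8, 9, 14, 15], requiring 6 comparisons. The merge step runs in O(n) time where n is the total number of elements.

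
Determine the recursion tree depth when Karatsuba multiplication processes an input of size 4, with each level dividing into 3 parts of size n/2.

For divide and conquer with division factor 2:

Problem sizes at each level:
Level 0: 4
Level 1: 2
Level 2: 1

The root is level 0 and the size-1 base case is level 2 (the tree spans levels 0 through 2, i.e. 3 levels counting the root), so the depth is the number of divisions: log_2(4) = 2

The recursion tree depth is log_2(4) = 2. At each level, the problem size is divided by 2, so it takes 2 divisions to reduce to a base case of size 1. The algorithm makes 3 recursive calls at each level.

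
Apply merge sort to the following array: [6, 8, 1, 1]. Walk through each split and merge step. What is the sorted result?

Merge sort trace:

Split: [6, 8, 1, 1] -> [6, 8] and [1, 1]
  Split: [6, 8] -> [6] and [8]
  Merge: [6] + [8] -> [6, 8]
  Split: [1, 1] -> [1] and [1]
  Merge: [1] + [1] -> [1, 1]
Merge: [6, 8] + [1, 1] -> [1, 1, 6, 8]

Final sorted array: [1, 1, 6, 8]

The merge sort proceeds by recursively splitting the array and merging sorted halves.
After all merges, the sorted array is [1, 1, 6, 8].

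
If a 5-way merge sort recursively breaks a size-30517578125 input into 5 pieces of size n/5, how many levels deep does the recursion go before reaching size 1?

For divide and conquer with division factor 5:

Problem sizes at each level:
Level 0: 30517578125
Level 1: 6103515625
Level 2: 1220703125
Level 3: 244140625
Level 4: 48828125
Level 5: 9765625
Level 6: 1953125
Level 7: 390625
Level 8: 78125
Level 9: 15625
Level 10: 3125
Level 11: 625
Level 12: 125
Level 13: 25
Level 14: 5
Level 15: 1

The root is level 0 and the size-1 base case is level 15 (the tree spans levels 0 through 15, i.e. 16 levels counting the root), so the depth is the number of divisions: log_5(30517578125) = 15

The recursion tree depth is log_5(30517578125) = 15. At each level, the problem size is divided by 5, so it takes 15 divisions to reduce to a base case of size 1. The algorithm makes 5 recursive calls at each level.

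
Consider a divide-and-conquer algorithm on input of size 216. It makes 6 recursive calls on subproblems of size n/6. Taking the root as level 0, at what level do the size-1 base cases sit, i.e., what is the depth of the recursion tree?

For divide and conquer with division factor 6:

Problem sizes at each level:
Level 0: 216
Level 1: 36
Level 2: 6
Level 3: 1

The root is level 0 and the size-1 base case is level 3 (the tree spans levels 0 through 3, i.e. 4 levels counting the root), so the depth is the number of divisions: log_6(216) = 3

The recursion tree depth is log_6(216) = 3. At each level, the problem size is divided by 6, so it takes 3 divisions to reduce to a base case of size 1. The algorithm makes 6 recursive calls at each level.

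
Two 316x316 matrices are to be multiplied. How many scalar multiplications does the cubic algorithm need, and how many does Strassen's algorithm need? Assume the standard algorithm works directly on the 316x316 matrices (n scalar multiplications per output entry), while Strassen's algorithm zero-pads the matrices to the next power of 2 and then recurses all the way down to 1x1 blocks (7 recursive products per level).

Matrix multiplication for 316x316 matrices:

Strassen's algorithm requires power-of-2 dimensions. Pad 316x316 to 512x512 (next power of 2).

Standard algorithm: 316^3 = 31554496 multiplications
Strassen's algorithm: 7^(log2(512)) = 7^9 = 40353607 multiplications
Difference: 31554496 - 40353607 = -8799111 (Strassen uses MORE here due to padding overhead — for small or just-over-power-of-2 n, padding can outweigh the per-level savings)

Standard: 31554496 multiplications (316^3). Strassen: 40353607 multiplications (7^9, after padding to 512x512). Strassen reduces 8 recursive multiplications to 7 at each level.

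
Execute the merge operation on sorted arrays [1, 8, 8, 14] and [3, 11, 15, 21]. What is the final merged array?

Merging process:

Compare 1 vs 3: take 1 from left. Merged: [1]
Compare 8 vs 3: take 3 from right. Merged: [1, 3]
Compare 8 vs 11: take 8 from left. Merged: [1, 3, 8]
Compare 8 vs 11: take 8 from left. Merged: [1, 3, 8, 8]
Compare 14 vs 11: take 11 from right. Merged: [1, 3, 8, 8, 11]
Compare 14 vs 15: take 14 from left. Merged: [1, 3, 8, 8, 11, 14]
Append remaining from right: [15, 21]. Merged: [1, 3, 8, 8, 11, 14, 15, 21]

Final merged array: [1, 3, 8, 8, 11, 14, 15, 21]
Total comparisons: 6

The merged array is [1, 3, 8, 8, 11, 14, 15, 21], requiring 6 comparisons. The merge step runs in O(n) time where n is the total number of elements.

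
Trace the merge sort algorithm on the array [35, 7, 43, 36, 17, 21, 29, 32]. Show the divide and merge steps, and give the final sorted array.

Merge sort trace:

Split: [35, 7, 43, 36, 17, 21, 29, 32] -> [35, 7, 43, 36] and [17, 21, 29, 32]
  Split: [35, 7, 43, 36] -> [35, 7] and [43, 36]
    Split: [35, 7] -> [35] and [7]
    Merge: [35] + [7] -> [7, 35]
    Split: [43, 36] -> [43] and [36]
    Merge: [43] + [36] -> [36, 43]
  Merge: [7, 35] + [36, 43] -> [7, 35, 36, 43]
  Split: [17, 21, 29, 32] -> [17, 21] and [29, 32]
    Split: [17, 21] -> [17] and [21]
    Merge: [17] + [21] -> [17, 21]
    Split: [29, 32] -> [29] and [32]
    Merge: [29] + [32] -> [29, 32]
  Merge: [17, 21] + [29, 32] -> [17, 21, 29, 32]
Merge: [7, 35, 36, 43] + [17, 21, 29, 32] -> [7, 17, 21, 29, 32, 35, 36, 43]

Final sorted array: [7, 17, 21, 29, 32, 35, 36, 43]

The merge sort proceeds by recursively splitting the array and merging sorted halves.
After all merges, the sorted array is [7, 17, 21, 29, 32, 35, 36, 43].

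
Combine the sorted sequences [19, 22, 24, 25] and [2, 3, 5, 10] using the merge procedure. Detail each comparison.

Merging process:

Compare 19 vs 2: take 2 from right. Merged: [2]
Compare 19 vs 3: take 3 from right. Merged: [2, 3]
Compare 19 vs 5: take 5 from right. Merged: [2, 3, 5]
Compare 19 vs 10: take 10 from right. Merged: [2, 3, 5, 10]
Append remaining from left: [19, 22, 24, 25]. Merged: [2, 3, 5, 10, 19, 22, 24, 25]

Final merged array: [2, 3, 5, 10, 19, 22, 24, 25]
Total comparisons: 4

The merged array is [2, 3, 5, 10, 19, 22, 24, 25], requiring 4 comparisons. The merge step runs in O(n) time where n is the total number of elements.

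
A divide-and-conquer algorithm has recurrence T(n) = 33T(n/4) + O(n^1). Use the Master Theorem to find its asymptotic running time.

Master Theorem for T(n) = 33T(n/4) + O(n^1):

a = 33, b = 4, c = 1
log_b(a) = log_4(33) = 2.5222

Case 1: c = 1 < log_4(33) = 2.5222
T(n) = O(n^(log_4 33))

For T(n) = 33T(n/4) + O(n^1): log_4(33) = 2.5222. This is Case 1 of the Master Theorem (c < log_b(a), work dominated by leaves), giving O(n^(log_4 33)).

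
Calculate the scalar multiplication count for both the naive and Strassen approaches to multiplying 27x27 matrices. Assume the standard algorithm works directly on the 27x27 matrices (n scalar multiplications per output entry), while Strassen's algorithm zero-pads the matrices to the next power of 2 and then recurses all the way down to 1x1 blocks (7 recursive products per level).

Matrix multiplication for 27x27 matrices:

Strassen's algorithm requires power-of-2 dimensions. Pad 27x27 to 32x32 (next power of 2).

Standard algorithm: 27^3 = 19683 multiplications
Strassen's algorithm: 7^(log2(32)) = 7^5 = 16807 multiplications
Savings: 19683 - 16807 = 2876 multiplications

Standard: 19683 multiplications (27^3). Strassen: 16807 multiplications (7^5, after padding to 32x32). Strassen reduces 8 recursive multiplications to 7 at each level.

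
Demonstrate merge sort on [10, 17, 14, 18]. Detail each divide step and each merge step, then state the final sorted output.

Merge sort trace:

Split: [10, 17, 14, 18] -> [10, 17] and [14, 18]
  Split: [10, 17] -> [10] and [17]
  Merge: [10] + [17] -> [10, 17]
  Split: [14, 18] -> [14] and [18]
  Merge: [14] + [18] -> [14, 18]
Merge: [10, 17] + [14, 18] -> [10, 14, 17, 18]

Final sorted array: [10, 14, 17, 18]

The merge sort proceeds by recursively splitting the array and merging sorted halves.
After all merges, the sorted array is [10, 14, 17, 18].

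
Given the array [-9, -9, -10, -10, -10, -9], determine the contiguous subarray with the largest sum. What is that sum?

Using Kadane's algorithm on [-9, -9, -10, -10, -10, -9]:

Scanning through the array:
Position 1 (value -9): max_ending_here = -9, max_so_far = -9
Position 2 (value -10): max_ending_here = -10, max_so_far = -9
Position 3 (value -10): max_ending_here = -10, max_so_far = -9
Position 4 (value -10): max_ending_here = -10, max_so_far = -9
Position 5 (value -9): max_ending_here = -9, max_so_far = -9

Maximum subarray: [-9]
Maximum sum: -9

The maximum subarray is [-9] with sum -9. This subarray runs from index 0 to index 0.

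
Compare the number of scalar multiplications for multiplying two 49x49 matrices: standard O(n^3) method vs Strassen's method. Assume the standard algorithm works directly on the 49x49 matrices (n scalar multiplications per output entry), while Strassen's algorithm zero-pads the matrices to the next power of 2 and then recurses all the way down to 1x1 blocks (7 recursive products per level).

Matrix multiplication for 49x49 matrices:

Strassen's algorithm requires power-of-2 dimensions. Pad 49x49 to 64x64 (next power of 2).

Standard algorithm: 49^3 = 117649 multiplications
Strassen's algorithm: 7^(log2(64)) = 7^6 = 117649 multiplications
Savings: 117649 - 117649 = 0 multiplications

Standard: 117649 multiplications (49^3). Strassen: 117649 multiplications (7^6, after padding to 64x64). Strassen reduces 8 recursive multiplications to 7 at each level.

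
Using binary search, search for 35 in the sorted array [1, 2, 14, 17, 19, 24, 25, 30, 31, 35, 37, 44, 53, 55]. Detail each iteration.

Binary search for 35 in [1, 2, 14, 17, 19, 24, 25, 30, 31, 35, 37, 44, 53, 55]:

lo=0, hi=13, mid=6, arr[mid]=25 -> 25 < 35, search right half
lo=7, hi=13, mid=10, arr[mid]=37 -> 37 > 35, search left half
lo=7, hi=9, mid=8, arr[mid]=31 -> 31 < 35, search right half
lo=9, hi=9, mid=9, arr[mid]=35 -> Found target at index 9!

Binary search finds 35 at index 9 after 4 comparisons. The search repeatedly halves the search space by comparing with the middle element.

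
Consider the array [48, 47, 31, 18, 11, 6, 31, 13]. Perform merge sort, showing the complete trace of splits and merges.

Merge sort trace:

Split: [48, 47, 31, 18, 11, 6, 31, 13] -> [48, 47, 31, 18] and [11, 6, 31, 13]
  Split: [48, 47, 31, 18] -> [48, 47] and [31, 18]
    Split: [48, 47] -> [48] and [47]
    Merge: [48] + [47] -> [47, 48]
    Split: [31, 18] -> [31] and [18]
    Merge: [31] + [18] -> [18, 31]
  Merge: [47, 48] + [18, 31] -> [18, 31, 47, 48]
  Split: [11, 6, 31, 13] -> [11, 6] and [31, 13]
    Split: [11, 6] -> [11] and [6]
    Merge: [11] + [6] -> [6, 11]
    Split: [31, 13] -> [31] and [13]
    Merge: [31] + [13] -> [13, 31]
  Merge: [6, 11] + [13, 31] -> [6, 11, 13, 31]
Merge: [18, 31, 47, 48] + [6, 11, 13, 31] -> [6, 11, 13, 18, 31, 31, 47, 48]

Final sorted array: [6, 11, 13, 18, 31, 31, 47, 48]

The merge sort proceeds by recursively splitting the array and merging sorted halves.
After all merges, the sorted array is [6, 11, 13, 18, 31, 31, 47, 48].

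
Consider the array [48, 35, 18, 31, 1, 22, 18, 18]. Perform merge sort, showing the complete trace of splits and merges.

Merge sort trace:

Split: [48, 35, 18, 31, 1, 22, 18, 18] -> [48, 35, 18, 31] and [1, 22, 18, 18]
  Split: [48, 35, 18, 31] -> [48, 35] and [18, 31]
    Split: [48, 35] -> [48] and [35]
    Merge: [48] + [35] -> [35, 48]
    Split: [18, 31] -> [18] and [31]
    Merge: [18] + [31] -> [18, 31]
  Merge: [35, 48] + [18, 31] -> [18, 31, 35, 48]
  Split: [1, 22, 18, 18] -> [1, 22] and [18, 18]
    Split: [1, 22] -> [1] and [22]
    Merge: [1] + [22] -> [1, 22]
    Split: [18, 18] -> [18] and [18]
    Merge: [18] + [18] -> [18, 18]
  Merge: [1, 22] + [18, 18] -> [1, 18, 18, 22]
Merge: [18, 31, 35, 48] + [1, 18, 18, 22] -> [1, 18, 18, 18, 22, 31, 35, 48]

Final sorted array: [1, 18, 18, 18, 22, 31, 35, 48]

The merge sort proceeds by recursively splitting the array and merging sorted halves.
After all merges, the sorted array is [1, 18, 18, 18, 22, 31, 35, 48].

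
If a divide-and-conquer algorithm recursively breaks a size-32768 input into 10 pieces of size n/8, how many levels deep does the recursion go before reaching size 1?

For divide and conquer with division factor 8:

Problem sizes at each level:
Level 0: 32768
Level 1: 4096
Level 2: 512
Level 3: 64
Level 4: 8
Level 5: 1

The root is level 0 and the size-1 base case is level 5 (the tree spans levels 0 through 5, i.e. 6 levels counting the root), so the depth is the number of divisions: log_8(32768) = 5

The recursion tree depth is log_8(32768) = 5. At each level, the problem size is divided by 8, so it takes 5 divisions to reduce to a base case of size 1. The algorithm makes 10 recursive calls at each level.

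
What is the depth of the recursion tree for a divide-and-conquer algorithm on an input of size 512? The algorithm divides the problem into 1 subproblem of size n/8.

For divide and conquer with division factor 8:

Problem sizes at each level:
Level 0: 512
Level 1: 64
Level 2: 8
Level 3: 1

The root is level 0 and the size-1 base case is level 3 (the tree spans levels 0 through 3, i.e. 4 levels counting the root), so the depth is the number of divisions: log_8(512) = 3

The recursion tree depth is log_8(512) = 3. At each level, the problem size is divided by 8, so it takes 3 divisions to reduce to a base case of size 1. The algorithm makes 1 recursive call at each level.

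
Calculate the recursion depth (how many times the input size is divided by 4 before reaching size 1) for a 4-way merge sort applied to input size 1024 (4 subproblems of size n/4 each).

For divide and conquer with division factor 4:

Problem sizes at each level:
Level 0: 1024
Level 1: 256
Level 2: 64
Level 3: 16
Level 4: 4
Level 5: 1

The root is level 0 and the size-1 base case is level 5 (the tree spans levels 0 through 5, i.e. 6 levels counting the root), so the depth is the number of divisions: log_4(1024) = 5

The recursion tree depth is log_4(1024) = 5. At each level, the problem size is divided by 4, so it takes 5 divisions to reduce to a base case of size 1. The algorithm makes 4 recursive calls at each level.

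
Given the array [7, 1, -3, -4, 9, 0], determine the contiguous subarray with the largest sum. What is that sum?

Using Kadane's algorithm on [7, 1, -3, -4, 9, 0]:

Scanning through the array:
Position 1 (value 1): max_ending_here = 8, max_so_far = 8
Position 2 (value -3): max_ending_here = 5, max_so_far = 8
Position 3 (value -4): max_ending_here = 1, max_so_far = 8
Position 4 (value 9): max_ending_here = 10, max_so_far = 10
Position 5 (value 0): max_ending_here = 10, max_so_far = 10

Maximum subarray: [7, 1, -3, -4, 9]
Maximum sum: 10

The maximum subarray is [7, 1, -3, -4, 9] with sum 10. This subarray runs from index 0 to index 4.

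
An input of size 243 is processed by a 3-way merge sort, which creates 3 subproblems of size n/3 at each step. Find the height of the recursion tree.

For divide and conquer with division factor 3:

Problem sizes at each level:
Level 0: 243
Level 1: 81
Level 2: 27
Level 3: 9
Level 4: 3
Level 5: 1

The root is level 0 and the size-1 base case is level 5 (the tree spans levels 0 through 5, i.e. 6 levels counting the root), so the depth is the number of divisions: log_3(243) = 5

The recursion tree depth is log_3(243) = 5. At each level, the problem size is divided by 3, so it takes 5 divisions to reduce to a base case of size 1. The algorithm makes 3 recursive calls at each level.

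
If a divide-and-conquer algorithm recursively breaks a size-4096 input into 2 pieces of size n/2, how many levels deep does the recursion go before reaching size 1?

For divide and conquer with division factor 2:

Problem sizes at each level:
Level 0: 4096
Level 1: 2048
Level 2: 1024
Level 3: 512
Level 4: 256
Level 5: 128
Level 6: 64
Level 7: 32
Level 8: 16
Level 9: 8
Level 10: 4
Level 11: 2
Level 12: 1

The root is level 0 and the size-1 base case is level 12 (the tree spans levels 0 through 12, i.e. 13 levels counting the root), so the depth is the number of divisions: log_2(4096) = 12

The recursion tree depth is log_2(4096) = 12. At each level, the problem size is divided by 2, so it takes 12 divisions to reduce to a base case of size 1. The algorithm makes 2 recursive calls at each level.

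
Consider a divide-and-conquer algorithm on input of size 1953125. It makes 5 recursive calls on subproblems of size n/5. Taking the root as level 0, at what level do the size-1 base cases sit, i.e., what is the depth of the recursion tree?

For divide and conquer with division factor 5:

Problem sizes at each level:
Level 0: 1953125
Level 1: 390625
Level 2: 78125
Level 3: 15625
Level 4: 3125
Level 5: 625
Level 6: 125
Level 7: 25
Level 8: 5
Level 9: 1

The root is level 0 and the size-1 base case is level 9 (the tree spans levels 0 through 9, i.e. 10 levels counting the root), so the depth is the number of divisions: log_5(1953125) = 9

The recursion tree depth is log_5(1953125) = 9. At each level, the problem size is divided by 5, so it takes 9 divisions to reduce to a base case of size 1. The algorithm makes 5 recursive calls at each level.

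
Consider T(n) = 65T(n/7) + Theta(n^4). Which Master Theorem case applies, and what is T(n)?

Master Theorem for T(n) = 65T(n/7) + O(n^4):

a = 65, b = 7, c = 4
log_b(a) = log_7(65) = 2.1452

Case 3: c = 4 > log_7(65) = 2.1452
T(n) = O(n^4) = O(n^4)

For T(n) = 65T(n/7) + O(n^4): log_7(65) = 2.1452. This is Case 3 of the Master Theorem (c > log_b(a), work dominated by root), giving O(n^4).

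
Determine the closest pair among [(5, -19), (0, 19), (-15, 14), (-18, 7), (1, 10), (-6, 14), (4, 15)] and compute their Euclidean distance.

Computing all pairwise distances among 7 points:

d((5, -19), (0, 19)) = 38.3275
d((5, -19), (-15, 14)) = 38.5876
d((5, -19), (-18, 7)) = 34.7131
d((5, -19), (1, 10)) = 29.2746
d((5, -19), (-6, 14)) = 34.7851
d((5, -19), (4, 15)) = 34.0147
d((0, 19), (-15, 14)) = 15.8114
d((0, 19), (-18, 7)) = 21.6333
d((0, 19), (1, 10)) = 9.0554
d((0, 19), (-6, 14)) = 7.8102
d((0, 19), (4, 15)) = 5.6569 <-- minimum
d((-15, 14), (-18, 7)) = 7.6158
d((-15, 14), (1, 10)) = 16.4924
d((-15, 14), (-6, 14)) = 9.0
d((-15, 14), (4, 15)) = 19.0263
d((-18, 7), (1, 10)) = 19.2354
d((-18, 7), (-6, 14)) = 13.8924
d((-18, 7), (4, 15)) = 23.4094
d((1, 10), (-6, 14)) = 8.0623
d((1, 10), (4, 15)) = 5.831
d((-6, 14), (4, 15)) = 10.0499

Closest pair: (0, 19) and (4, 15) with distance 5.6569

The closest pair is (0, 19) and (4, 15) with Euclidean distance 5.6569. For 7 points, brute-force pairwise comparison is shown above. For large n, the divide-and-conquer algorithm (sort by x, recurse on halves, check the dividing strip) achieves O(n log n).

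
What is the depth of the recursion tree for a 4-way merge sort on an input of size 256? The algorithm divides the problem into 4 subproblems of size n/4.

For divide and conquer with division factor 4:

Problem sizes at each level:
Level 0: 256
Level 1: 64
Level 2: 16
Level 3: 4
Level 4: 1

The root is level 0 and the size-1 base case is level 4 (the tree spans levels 0 through 4, i.e. 5 levels counting the root), so the depth is the number of divisions: log_4(256) = 4

The recursion tree depth is log_4(256) = 4. At each level, the problem size is divided by 4, so it takes 4 divisions to reduce to a base case of size 1. The algorithm makes 4 recursive calls at each level.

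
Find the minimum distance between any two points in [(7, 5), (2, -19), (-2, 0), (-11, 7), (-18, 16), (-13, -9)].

Computing all pairwise distances among 6 points:

d((7, 5), (2, -19)) = 24.5153
d((7, 5), (-2, 0)) = 10.2956 <-- minimum
d((7, 5), (-11, 7)) = 18.1108
d((7, 5), (-18, 16)) = 27.313
d((7, 5), (-13, -9)) = 24.4131
d((2, -19), (-2, 0)) = 19.4165
d((2, -19), (-11, 7)) = 29.0689
d((2, -19), (-18, 16)) = 40.3113
d((2, -19), (-13, -9)) = 18.0278
d((-2, 0), (-11, 7)) = 11.4018
d((-2, 0), (-18, 16)) = 22.6274
d((-2, 0), (-13, -9)) = 14.2127
d((-11, 7), (-18, 16)) = 11.4018
d((-11, 7), (-13, -9)) = 16.1245
d((-18, 16), (-13, -9)) = 25.4951

Closest pair: (7, 5) and (-2, 0) with distance 10.2956

The closest pair is (7, 5) and (-2, 0) with Euclidean distance 10.2956. For 6 points, brute-force pairwise comparison is shown above. For large n, the divide-and-conquer algorithm (sort by x, recurse on halves, check the dividing strip) achieves O(n log n).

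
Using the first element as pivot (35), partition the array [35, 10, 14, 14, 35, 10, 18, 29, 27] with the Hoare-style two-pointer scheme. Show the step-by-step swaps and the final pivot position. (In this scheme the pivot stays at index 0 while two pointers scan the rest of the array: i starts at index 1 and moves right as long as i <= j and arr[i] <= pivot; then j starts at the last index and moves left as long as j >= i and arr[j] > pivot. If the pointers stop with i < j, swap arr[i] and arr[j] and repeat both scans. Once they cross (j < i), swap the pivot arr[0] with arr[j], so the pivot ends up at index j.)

Hoare-style two-pointer partition with pivot = 35:

Initial array: [35, 10, 14, 14, 35, 10, 18, 29, 27]

Pointers start at i = 1, j = 8.
i ends at 9, j ends at 8: the pointers have crossed (j < i), so scanning stops.

Swap pivot arr[0] with arr[8] to place pivot at position 8: [27, 10, 14, 14, 35, 10, 18, 29, 35]
Pivot position: 8

After partitioning with pivot 35, the array becomes [27, 10, 14, 14, 35, 10, 18, 29, 35]. The pivot is placed at index 8. All elements to the left of the pivot are <= 35, and all elements to the right are > 35.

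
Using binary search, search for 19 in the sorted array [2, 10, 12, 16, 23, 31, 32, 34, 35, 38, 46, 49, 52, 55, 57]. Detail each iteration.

Binary search for 19 in [2, 10, 12, 16, 23, 31, 32, 34, 35, 38, 46, 49, 52, 55, 57]:

lo=0, hi=14, mid=7, arr[mid]=34 -> 34 > 19, search left half
lo=0, hi=6, mid=3, arr[mid]=16 -> 16 < 19, search right half
lo=4, hi=6, mid=5, arr[mid]=31 -> 31 > 19, search left half
lo=4, hi=4, mid=4, arr[mid]=23 -> 23 > 19, search left half
lo=4 > hi=3, target 19 not found

Binary search determines that 19 is not in the array after 4 comparisons. The search space was exhausted without finding the target.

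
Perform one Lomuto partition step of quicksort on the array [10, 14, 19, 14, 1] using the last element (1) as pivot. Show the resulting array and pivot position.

Lomuto partition with pivot = 1:

Initial array: [10, 14, 19, 14, 1]

arr[0]=10 > 1: no swap
arr[1]=14 > 1: no swap
arr[2]=19 > 1: no swap
arr[3]=14 > 1: no swap

Place pivot at position 0: [1, 14, 19, 14, 10]
Pivot position: 0

After partitioning with pivot 1, the array becomes [1, 14, 19, 14, 10]. The pivot is placed at index 0. All elements to the left of the pivot are <= 1, and all elements to the right are > 1.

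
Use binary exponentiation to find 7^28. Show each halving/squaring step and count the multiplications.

Computing 7^28 by squaring (build up from 7^1; each line after the first costs one multiplication):

7^1 = 7
7^2 = (7^1)^2 = 7^2 = 49
7^3 = 7 * 7^2 = 7 * 49 = 343
7^6 = (7^3)^2 = 343^2 = 117649
7^7 = 7 * 7^6 = 7 * 117649 = 823543
7^14 = (7^7)^2 = 823543^2 = 678223072849
7^28 = (7^14)^2 = 678223072849^2 = 459986536544739960976801

Result: 459986536544739960976801
Multiplications needed: 6 (6 lines after 7^1)

7^28 = 459986536544739960976801. Using exponentiation by squaring, this requires 6 multiplications. The key idea: if the exponent is even, square the half-power; if odd, multiply by the base once.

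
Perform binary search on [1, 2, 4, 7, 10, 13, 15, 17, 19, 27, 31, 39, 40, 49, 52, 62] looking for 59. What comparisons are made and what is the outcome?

Binary search for 59 in [1, 2, 4, 7, 10, 13, 15, 17, 19, 27, 31, 39, 40, 49, 52, 62]:

lo=0, hi=15, mid=7, arr[mid]=17 -> 17 < 59, search right half
lo=8, hi=15, mid=11, arr[mid]=39 -> 39 < 59, search right half
lo=12, hi=15, mid=13, arr[mid]=49 -> 49 < 59, search right half
lo=14, hi=15, mid=14, arr[mid]=52 -> 52 < 59, search right half
lo=15, hi=15, mid=15, arr[mid]=62 -> 62 > 59, search left half
lo=15 > hi=14, target 59 not found

Binary search determines that 59 is not in the array after 5 comparisons. The search space was exhausted without finding the target.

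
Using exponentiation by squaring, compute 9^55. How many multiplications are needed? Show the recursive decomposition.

Computing 9^55 by squaring (build up from 9^1; each line after the first costs one multiplication):

9^1 = 9
9^2 = (9^1)^2 = 9^2 = 81
9^3 = 9 * 9^2 = 9 * 81 = 729
9^6 = (9^3)^2 = 729^2 = 531441
9^12 = (9^6)^2 = 531441^2 = 282429536481
9^13 = 9 * 9^12 = 9 * 282429536481 = 2541865828329
9^26 = (9^13)^2 = 2541865828329^2 = 6461081889226673298932241
9^27 = 9 * 9^26 = 9 * 6461081889226673298932241 = 58149737003040059690390169
9^54 = (9^27)^2 = 58149737003040059690390169^2 = 3381391913522726342930221472392241170198527451848561
9^55 = 9 * 9^54 = 9 * 3381391913522726342930221472392241170198527451848561 = 30432527221704537086371993251530170531786747066637049

Result: 30432527221704537086371993251530170531786747066637049
Multiplications needed: 9 (9 lines after 9^1)

9^55 = 30432527221704537086371993251530170531786747066637049. Using exponentiation by squaring, this requires 9 multiplications. The key idea: if the exponent is even, square the half-power; if odd, multiply by the base once.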